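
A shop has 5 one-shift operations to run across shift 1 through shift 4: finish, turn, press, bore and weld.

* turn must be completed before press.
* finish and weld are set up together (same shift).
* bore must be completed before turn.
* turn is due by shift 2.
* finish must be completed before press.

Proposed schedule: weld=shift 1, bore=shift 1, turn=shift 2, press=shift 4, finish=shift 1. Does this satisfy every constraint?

finish and weld are set up together (same shift) — holds.
finish must be completed before press — holds.
turn is due by shift 2 — holds.
turn must be completed before press — holds.
bore must be completed before turn — holds.

Valid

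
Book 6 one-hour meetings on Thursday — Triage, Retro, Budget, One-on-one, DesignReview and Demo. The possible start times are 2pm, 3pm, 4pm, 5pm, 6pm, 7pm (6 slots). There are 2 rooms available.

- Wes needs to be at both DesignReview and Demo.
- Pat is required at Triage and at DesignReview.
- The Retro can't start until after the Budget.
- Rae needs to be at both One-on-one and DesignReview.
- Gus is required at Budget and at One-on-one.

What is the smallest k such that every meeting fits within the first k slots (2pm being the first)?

3 slots

The precedence chain requires at least 2 distinct slots.
With at most 2 per slot and 6 meetings, at least 3 slots are needed.
3 works (last occupied slot: 4pm): for example Retro in 3pm, Demo in 4pm, One-on-one in 4pm, DesignReview in 3pm, Budget in 2pm, Triage in 2pm.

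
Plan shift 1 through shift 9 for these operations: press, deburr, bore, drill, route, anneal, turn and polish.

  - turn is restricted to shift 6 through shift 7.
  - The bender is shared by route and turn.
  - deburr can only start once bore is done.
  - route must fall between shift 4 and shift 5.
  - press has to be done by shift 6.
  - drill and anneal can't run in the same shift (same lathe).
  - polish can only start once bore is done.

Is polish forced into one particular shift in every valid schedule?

No

polish can be shift 2 (e.g. press -> shift 1; anneal -> shift 2; turn -> shift 6; drill -> shift 1; bore -> shift 1; polish -> shift 2; route -> shift 4; deburr -> shift 2) or shift 3 (e.g. deburr -> shift 2, polish -> shift 3, route -> shift 4, anneal -> shift 2, turn -> shift 6, bore -> shift 1, drill -> shift 1, press -> shift 1).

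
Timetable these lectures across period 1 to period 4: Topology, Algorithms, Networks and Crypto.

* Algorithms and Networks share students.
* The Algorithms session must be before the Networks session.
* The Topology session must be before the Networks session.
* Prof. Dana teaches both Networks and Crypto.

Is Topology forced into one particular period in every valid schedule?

No

Topology can be period 1 (e.g. Networks=period 2, Algorithms=period 1, Topology=period 1, Crypto=period 1) or period 2 (e.g. Algorithms in period 1, Networks in period 3, Crypto in period 1, Topology in period 2).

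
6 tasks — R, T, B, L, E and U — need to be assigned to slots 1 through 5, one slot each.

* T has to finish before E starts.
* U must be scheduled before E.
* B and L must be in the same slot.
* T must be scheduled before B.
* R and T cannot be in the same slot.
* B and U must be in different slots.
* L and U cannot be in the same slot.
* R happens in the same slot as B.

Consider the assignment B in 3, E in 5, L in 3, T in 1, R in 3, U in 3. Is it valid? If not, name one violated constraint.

No. B and U must be in different slots is not satisfied.

L and U cannot be in the same slot — violated.
B and L must be in the same slot — holds.
T must be scheduled before B — holds.
R and T cannot be in the same slot — holds.
R happens in the same slot as B — holds.
U must be scheduled before E — holds.
T has to finish before E starts — holds.
B and U must be in different slots — violated.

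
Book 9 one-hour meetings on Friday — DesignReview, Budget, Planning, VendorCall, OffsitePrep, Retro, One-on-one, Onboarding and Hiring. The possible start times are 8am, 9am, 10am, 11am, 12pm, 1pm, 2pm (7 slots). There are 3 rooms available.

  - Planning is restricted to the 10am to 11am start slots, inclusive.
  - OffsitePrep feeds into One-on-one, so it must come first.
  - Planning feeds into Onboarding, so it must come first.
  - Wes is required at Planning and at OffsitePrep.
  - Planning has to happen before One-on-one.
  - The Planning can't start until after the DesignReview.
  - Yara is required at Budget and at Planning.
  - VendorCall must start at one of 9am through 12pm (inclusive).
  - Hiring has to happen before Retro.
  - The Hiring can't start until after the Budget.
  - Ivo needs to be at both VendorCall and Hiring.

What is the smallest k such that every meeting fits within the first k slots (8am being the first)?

4

The precedence chain requires at least 3 distinct slots.
With at most 3 per slot and 9 meetings, at least 3 slots are needed.
Propagating the time windows through the other constraints, One-on-one can't land before 11am — that is slot 4 counting from 8am — so the schedule must run through at least 4 slots.
4 works (last occupied slot: 11am): for example One-on-one in 11am; DesignReview in 8am; OffsitePrep in 8am; Budget in 8am; Planning in 10am; Retro in 11am; VendorCall in 9am; Hiring in 10am; Onboarding in 11am.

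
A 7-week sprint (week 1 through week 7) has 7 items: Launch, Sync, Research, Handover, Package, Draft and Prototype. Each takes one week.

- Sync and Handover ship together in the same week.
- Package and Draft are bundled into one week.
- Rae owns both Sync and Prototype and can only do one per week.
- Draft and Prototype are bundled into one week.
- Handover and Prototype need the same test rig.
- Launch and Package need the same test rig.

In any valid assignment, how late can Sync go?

Sync at week 7 is achievable: Prototype -> week 2; Draft -> week 2; Handover -> week 7; Research -> week 1; Launch -> week 1; Package -> week 2; Sync -> week 7.

week 7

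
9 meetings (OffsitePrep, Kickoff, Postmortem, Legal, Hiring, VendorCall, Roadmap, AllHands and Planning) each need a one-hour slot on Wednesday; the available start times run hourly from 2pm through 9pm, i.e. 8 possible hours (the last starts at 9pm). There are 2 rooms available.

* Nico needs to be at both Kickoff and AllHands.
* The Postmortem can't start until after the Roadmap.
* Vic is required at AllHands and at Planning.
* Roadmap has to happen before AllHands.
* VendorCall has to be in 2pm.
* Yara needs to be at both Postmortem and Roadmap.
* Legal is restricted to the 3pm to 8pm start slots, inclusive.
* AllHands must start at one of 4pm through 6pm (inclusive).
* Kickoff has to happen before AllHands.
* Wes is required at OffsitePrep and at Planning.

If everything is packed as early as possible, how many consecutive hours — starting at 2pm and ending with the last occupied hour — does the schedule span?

5

The precedence chain requires at least 2 distinct hours.
With at most 2 per hour and 9 meetings, at least 5 hours are needed.
AllHands can't be placed before 4pm — that is hour 3 counting from 2pm — so the schedule must run through at least 3 hours.
5 works (last occupied hour: 6pm): for example Postmortem=4pm; Legal=3pm; AllHands=4pm; Planning=6pm; Roadmap=2pm; Hiring=5pm; OffsitePrep=5pm; Kickoff=3pm; VendorCall=2pm.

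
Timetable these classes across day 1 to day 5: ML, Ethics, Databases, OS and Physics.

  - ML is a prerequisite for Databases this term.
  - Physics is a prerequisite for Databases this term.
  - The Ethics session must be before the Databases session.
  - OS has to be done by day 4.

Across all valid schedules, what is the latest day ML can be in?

day 4

Downstream work caps ML at day 4.
ML at day 4 is achievable: Databases=day 5, OS=day 1, Ethics=day 1, Physics=day 1, ML=day 4.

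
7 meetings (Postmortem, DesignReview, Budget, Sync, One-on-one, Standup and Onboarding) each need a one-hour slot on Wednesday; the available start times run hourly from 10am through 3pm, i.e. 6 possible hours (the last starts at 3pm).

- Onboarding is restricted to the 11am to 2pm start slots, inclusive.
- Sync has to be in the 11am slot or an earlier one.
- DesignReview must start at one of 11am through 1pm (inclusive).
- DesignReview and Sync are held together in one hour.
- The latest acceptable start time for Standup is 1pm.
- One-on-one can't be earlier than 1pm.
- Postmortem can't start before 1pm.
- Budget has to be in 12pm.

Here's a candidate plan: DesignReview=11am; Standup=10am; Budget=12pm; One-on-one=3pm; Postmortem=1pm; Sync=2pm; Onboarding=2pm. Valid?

No. Sync has to be in the 11am slot or an earlier one is not satisfied.

Budget has to be in 12pm — holds.
DesignReview and Sync are held together in one hour — violated.
Sync has to be in the 11am slot or an earlier one — violated.
The latest acceptable start time for Standup is 1pm — holds.
Postmortem can't start before 1pm — holds.
One-on-one can't be earlier than 1pm — holds.
Onboarding is restricted to the 11am to 2pm start slots, inclusive — holds.
DesignReview must start at one of 11am through 1pm (inclusive) — holds.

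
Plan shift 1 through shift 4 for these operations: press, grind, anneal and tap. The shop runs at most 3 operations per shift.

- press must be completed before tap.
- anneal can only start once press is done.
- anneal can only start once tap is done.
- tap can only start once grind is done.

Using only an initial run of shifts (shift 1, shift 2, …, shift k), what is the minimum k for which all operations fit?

The precedence chain requires at least 3 distinct shifts.
With at most 3 per shift and 4 operations, at least 2 shifts are needed.
3 works (last occupied shift: shift 3): for example press -> shift 1; grind -> shift 1; anneal -> shift 3; tap -> shift 2.

3 shifts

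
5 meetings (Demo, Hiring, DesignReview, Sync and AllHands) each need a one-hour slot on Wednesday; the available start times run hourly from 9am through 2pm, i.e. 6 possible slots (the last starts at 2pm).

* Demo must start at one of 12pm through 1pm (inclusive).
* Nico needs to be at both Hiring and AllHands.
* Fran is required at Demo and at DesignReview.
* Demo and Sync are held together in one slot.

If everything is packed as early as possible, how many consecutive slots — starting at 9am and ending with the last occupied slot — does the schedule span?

Demo can't be placed before 12pm — that is slot 4 counting from 9am — so the schedule must run through at least 4 slots.
4 works (last occupied slot: 12pm): for example Demo=12pm; AllHands=10am; Hiring=9am; Sync=12pm; DesignReview=9am.

4 slots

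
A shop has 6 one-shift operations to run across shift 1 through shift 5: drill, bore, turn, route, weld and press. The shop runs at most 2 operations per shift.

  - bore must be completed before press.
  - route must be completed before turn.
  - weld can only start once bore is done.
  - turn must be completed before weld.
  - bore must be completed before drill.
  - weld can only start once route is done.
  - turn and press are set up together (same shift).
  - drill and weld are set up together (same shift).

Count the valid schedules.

Splitting on drill: it can be shift 3 (1), shift 4 (5), shift 5 (14). Listing each branch's schedules as (bore, turn, route, weld, press) by shift number:
drill=shift 3: (1,2,1,3,2) — 1.
drill=shift 4: (1,2,1,4,2) (1,3,1,4,3) (1,3,2,4,3) (2,3,1,4,3) (2,3,2,4,3) — 5.
drill=shift 5: (1,2,1,5,2) (1,3,1,5,3) (1,3,2,5,3) (1,4,1,5,4) (1,4,2,5,4) (1,4,3,5,4) (2,3,1,5,3) (2,3,2,5,3) (2,4,1,5,4) (2,4,2,5,4) (2,4,3,5,4) (3,4,1,5,4) (3,4,2,5,4) (3,4,3,5,4) — 14.
Summing: 1 + 5 + 14 = 20.

20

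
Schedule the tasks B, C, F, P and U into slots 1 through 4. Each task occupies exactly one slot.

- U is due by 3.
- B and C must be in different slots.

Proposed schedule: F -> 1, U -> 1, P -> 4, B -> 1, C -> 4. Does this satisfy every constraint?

B and C must be in different slots — holds.
U is due by 3 — holds.

Yes, all constraints hold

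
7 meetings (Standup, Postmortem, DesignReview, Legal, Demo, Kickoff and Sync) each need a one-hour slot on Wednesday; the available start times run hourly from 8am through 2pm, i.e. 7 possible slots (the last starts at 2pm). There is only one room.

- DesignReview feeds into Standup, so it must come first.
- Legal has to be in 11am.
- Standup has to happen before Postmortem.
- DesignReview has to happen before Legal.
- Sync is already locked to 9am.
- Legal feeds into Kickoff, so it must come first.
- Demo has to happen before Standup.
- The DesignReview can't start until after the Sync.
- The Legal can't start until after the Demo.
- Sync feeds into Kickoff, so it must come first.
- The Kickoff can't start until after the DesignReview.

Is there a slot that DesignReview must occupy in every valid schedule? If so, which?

Sync is fixed at 9am and must come before DesignReview, so DesignReview is at least 10am.
Legal is fixed at 11am and must come after DesignReview, so DesignReview is at most 10am.
So DesignReview must be 10am.

10am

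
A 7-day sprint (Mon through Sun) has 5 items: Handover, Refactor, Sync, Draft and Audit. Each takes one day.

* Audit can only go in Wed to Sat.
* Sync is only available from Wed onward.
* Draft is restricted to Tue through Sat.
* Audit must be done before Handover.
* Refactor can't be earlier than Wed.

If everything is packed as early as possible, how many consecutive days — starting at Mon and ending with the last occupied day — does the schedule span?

The precedence chain requires at least 2 distinct days.
Propagating the time windows through the other constraints, Handover can't land before Thu — that is day 4 counting from Mon — so the schedule must run through at least 4 days.
4 works (last occupied day: Thu): for example Audit=Wed, Refactor=Wed, Draft=Tue, Handover=Thu, Sync=Wed.

4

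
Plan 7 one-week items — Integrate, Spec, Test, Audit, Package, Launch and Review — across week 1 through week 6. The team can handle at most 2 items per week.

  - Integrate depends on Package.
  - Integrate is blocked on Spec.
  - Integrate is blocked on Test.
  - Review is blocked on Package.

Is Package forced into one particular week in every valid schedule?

No

Package can be week 1 (e.g. Audit in week 3, Integrate in week 3, Launch in week 4, Package in week 1, Spec in week 1, Test in week 2, Review in week 2) or week 2 (e.g. Integrate -> week 3, Spec -> week 1, Launch -> week 4, Audit -> week 2, Package -> week 2, Test -> week 1, Review -> week 3).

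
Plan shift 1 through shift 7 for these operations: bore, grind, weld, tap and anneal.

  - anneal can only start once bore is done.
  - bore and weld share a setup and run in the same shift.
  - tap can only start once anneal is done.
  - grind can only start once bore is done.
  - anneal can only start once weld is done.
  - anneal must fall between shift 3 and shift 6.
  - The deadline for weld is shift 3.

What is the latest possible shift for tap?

shift 7

Precedence pushes tap to at least shift 4.
tap at shift 7 is achievable: weld -> shift 1; tap -> shift 7; anneal -> shift 3; grind -> shift 2; bore -> shift 1.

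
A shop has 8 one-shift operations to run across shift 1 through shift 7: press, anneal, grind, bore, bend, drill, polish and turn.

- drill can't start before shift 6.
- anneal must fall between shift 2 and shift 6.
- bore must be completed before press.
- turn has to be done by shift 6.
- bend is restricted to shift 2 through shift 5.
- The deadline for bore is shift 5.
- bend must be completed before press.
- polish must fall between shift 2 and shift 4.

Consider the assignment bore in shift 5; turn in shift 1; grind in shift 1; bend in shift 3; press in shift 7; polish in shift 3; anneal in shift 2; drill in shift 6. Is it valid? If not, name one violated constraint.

anneal must fall between shift 2 and shift 6 — holds.
bore must be completed before press — holds.
The deadline for bore is shift 5 — holds.
polish must fall between shift 2 and shift 4 — holds.
turn has to be done by shift 6 — holds.
bend is restricted to shift 2 through shift 5 — holds.
bend must be completed before press — holds.
drill can't start before shift 6 — holds.

Yes, all constraints hold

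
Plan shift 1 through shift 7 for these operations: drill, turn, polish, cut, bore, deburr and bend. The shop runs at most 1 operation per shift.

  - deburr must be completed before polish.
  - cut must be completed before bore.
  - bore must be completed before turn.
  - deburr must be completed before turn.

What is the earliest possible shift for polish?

shift 2

Precedence pushes polish to at least shift 2.
polish at shift 2 is achievable: deburr=shift 1; bend=shift 7; polish=shift 2; drill=shift 6; turn=shift 5; bore=shift 4; cut=shift 3.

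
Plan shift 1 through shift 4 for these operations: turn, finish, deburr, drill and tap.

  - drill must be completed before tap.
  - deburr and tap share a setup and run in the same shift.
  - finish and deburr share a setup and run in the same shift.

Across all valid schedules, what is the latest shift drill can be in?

Downstream work caps drill at shift 3.
drill at shift 3 is achievable: turn=shift 1, finish=shift 4, deburr=shift 4, drill=shift 3, tap=shift 4.

shift 3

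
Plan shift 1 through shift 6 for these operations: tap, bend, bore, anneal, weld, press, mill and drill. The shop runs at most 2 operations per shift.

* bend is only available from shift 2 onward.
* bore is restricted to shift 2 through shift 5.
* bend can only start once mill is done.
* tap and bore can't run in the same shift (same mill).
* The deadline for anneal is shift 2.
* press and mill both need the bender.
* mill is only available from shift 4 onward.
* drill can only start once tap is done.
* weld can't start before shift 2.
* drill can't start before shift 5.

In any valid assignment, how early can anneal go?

Anneal's own window allows nothing later than shift 2.
anneal at shift 1 is achievable: drill -> shift 5, weld -> shift 2, press -> shift 3, tap -> shift 1, bend -> shift 5, mill -> shift 4, anneal -> shift 1, bore -> shift 2.

shift 1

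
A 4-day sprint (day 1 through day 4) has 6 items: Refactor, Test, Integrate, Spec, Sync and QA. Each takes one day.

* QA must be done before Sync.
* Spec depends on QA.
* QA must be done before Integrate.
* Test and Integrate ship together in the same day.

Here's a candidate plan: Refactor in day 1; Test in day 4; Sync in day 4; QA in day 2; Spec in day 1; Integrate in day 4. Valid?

No. Spec depends on QA is not satisfied.

Test and Integrate ship together in the same day — holds.
QA must be done before Sync — holds.
QA must be done before Integrate — holds.
Spec depends on QA — violated.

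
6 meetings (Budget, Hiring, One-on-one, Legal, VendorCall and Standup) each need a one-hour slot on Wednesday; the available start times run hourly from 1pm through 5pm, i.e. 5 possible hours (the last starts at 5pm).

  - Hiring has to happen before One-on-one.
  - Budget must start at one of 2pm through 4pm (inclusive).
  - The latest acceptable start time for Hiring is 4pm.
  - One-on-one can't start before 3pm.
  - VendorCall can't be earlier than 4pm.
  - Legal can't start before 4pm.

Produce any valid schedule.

Legal in 4pm; Standup in 1pm; One-on-one in 3pm; Budget in 2pm; VendorCall in 4pm; Hiring in 1pm

Checking: Hiring(1pm) before One-on-one(3pm); Hiring=1pm in [1pm,4pm]; VendorCall=4pm in [4pm,5pm]; One-on-one=3pm in [3pm,5pm]; Legal=4pm in [4pm,5pm]; Budget=2pm in [2pm,4pm].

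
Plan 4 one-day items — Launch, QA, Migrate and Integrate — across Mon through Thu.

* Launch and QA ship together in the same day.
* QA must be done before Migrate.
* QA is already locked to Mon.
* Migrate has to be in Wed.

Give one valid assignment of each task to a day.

Integrate -> Mon, Migrate -> Wed, QA -> Mon, Launch -> Mon

Checking: QA(Mon) before Migrate(Wed); Launch = QA = Mon; Migrate=Wed in [Wed,Wed]; QA=Mon in [Mon,Mon].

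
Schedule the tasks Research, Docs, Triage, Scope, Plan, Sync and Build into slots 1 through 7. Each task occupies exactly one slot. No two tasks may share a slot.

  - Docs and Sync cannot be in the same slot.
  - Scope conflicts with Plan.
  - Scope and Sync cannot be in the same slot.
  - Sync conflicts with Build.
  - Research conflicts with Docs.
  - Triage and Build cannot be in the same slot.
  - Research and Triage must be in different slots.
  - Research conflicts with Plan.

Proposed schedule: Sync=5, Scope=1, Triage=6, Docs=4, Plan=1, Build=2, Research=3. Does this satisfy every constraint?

No. Scope conflicts with Plan is not satisfied.

Docs and Sync cannot be in the same slot — holds.
Research conflicts with Docs — holds.
Research conflicts with Plan — holds.
Scope and Sync cannot be in the same slot — holds.
Triage and Build cannot be in the same slot — holds.
No two tasks may share a slot — violated.
Research and Triage must be in different slots — holds.
Scope conflicts with Plan — violated.
Sync conflicts with Build — holds.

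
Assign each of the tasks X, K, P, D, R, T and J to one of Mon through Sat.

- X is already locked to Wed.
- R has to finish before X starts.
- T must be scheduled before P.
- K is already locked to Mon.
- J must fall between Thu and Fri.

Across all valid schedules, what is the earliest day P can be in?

Tue

Precedence pushes P to at least Tue.
P at Tue is achievable: D in Mon, J in Thu, T in Mon, X in Wed, K in Mon, P in Tue, R in Mon.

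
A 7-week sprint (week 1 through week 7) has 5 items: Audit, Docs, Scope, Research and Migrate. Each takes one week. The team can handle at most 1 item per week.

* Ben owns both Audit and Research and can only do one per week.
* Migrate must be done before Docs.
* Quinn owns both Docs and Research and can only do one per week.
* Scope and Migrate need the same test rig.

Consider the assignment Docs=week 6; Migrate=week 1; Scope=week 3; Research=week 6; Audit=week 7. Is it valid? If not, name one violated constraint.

No. Quinn owns both Docs and Research and can only do one per week is not satisfied.

Scope and Migrate need the same test rig — holds.
Quinn owns both Docs and Research and can only do one per week — violated.
Migrate must be done before Docs — holds.
The team can handle at most 1 item per week — violated.
Ben owns both Audit and Research and can only do one per week — holds.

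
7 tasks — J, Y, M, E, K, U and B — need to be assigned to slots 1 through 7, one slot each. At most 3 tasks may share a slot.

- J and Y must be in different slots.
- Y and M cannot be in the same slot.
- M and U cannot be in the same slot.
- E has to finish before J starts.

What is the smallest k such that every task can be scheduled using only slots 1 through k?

3

The precedence chain requires at least 2 distinct slots.
With at most 3 per slot and 7 tasks, at least 3 slots are needed.
3 works (last occupied slot: 3): for example U=3, E=1, B=2, K=1, Y=1, J=2, M=2.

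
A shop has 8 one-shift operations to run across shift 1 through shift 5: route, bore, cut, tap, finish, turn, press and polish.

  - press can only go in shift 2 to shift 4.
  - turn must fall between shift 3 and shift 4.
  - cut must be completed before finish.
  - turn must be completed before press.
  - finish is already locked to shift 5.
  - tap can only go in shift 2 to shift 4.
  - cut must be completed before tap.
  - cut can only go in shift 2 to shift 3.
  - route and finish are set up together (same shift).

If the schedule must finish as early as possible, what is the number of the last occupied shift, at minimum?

shift 5

The precedence chain requires at least 2 distinct shifts.
finish can't be placed before shift 5, so the schedule must run through at least shift 5.
5 works (last occupied shift: shift 5): for example press in shift 4; bore in shift 1; route in shift 5; polish in shift 1; cut in shift 2; tap in shift 3; finish in shift 5; turn in shift 3.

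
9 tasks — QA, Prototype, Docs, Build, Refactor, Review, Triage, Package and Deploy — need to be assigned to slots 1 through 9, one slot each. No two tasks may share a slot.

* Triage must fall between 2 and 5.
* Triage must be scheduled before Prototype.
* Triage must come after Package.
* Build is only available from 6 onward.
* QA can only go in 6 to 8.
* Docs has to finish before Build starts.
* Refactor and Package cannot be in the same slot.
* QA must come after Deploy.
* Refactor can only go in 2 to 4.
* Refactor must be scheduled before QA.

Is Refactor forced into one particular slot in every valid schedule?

No

Refactor can be 2 (e.g. Deploy=5; QA=6; Package=1; Build=7; Prototype=8; Docs=4; Review=9; Triage=3; Refactor=2) or 3 (e.g. Refactor in 3; Build in 7; Review in 9; Deploy in 5; Triage in 2; Prototype in 8; QA in 6; Docs in 4; Package in 1).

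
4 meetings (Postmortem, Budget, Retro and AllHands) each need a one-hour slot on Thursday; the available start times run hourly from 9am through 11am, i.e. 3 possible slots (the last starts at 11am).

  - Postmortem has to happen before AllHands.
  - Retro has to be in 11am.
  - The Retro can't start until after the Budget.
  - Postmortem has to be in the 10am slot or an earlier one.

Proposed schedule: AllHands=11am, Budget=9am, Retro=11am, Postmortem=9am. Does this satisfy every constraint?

Yes

Postmortem has to happen before AllHands — holds.
Retro has to be in 11am — holds.
Postmortem has to be in the 10am slot or an earlier one — holds.
The Retro can't start until after the Budget — holds.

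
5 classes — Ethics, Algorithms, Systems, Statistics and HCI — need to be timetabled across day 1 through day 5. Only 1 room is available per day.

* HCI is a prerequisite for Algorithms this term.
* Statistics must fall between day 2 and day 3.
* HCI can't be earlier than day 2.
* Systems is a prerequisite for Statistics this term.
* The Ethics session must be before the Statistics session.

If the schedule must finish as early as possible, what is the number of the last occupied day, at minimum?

day 5

The precedence chain requires at least 2 distinct days.
With at most 1 per day and 5 classes, at least 5 days are needed.
Propagating the time windows through the other constraints, Algorithms can't land before day 3, so the schedule must run through at least day 3.
5 works (last occupied day: day 5): for example Statistics -> day 3; Ethics -> day 1; HCI -> day 4; Systems -> day 2; Algorithms -> day 5.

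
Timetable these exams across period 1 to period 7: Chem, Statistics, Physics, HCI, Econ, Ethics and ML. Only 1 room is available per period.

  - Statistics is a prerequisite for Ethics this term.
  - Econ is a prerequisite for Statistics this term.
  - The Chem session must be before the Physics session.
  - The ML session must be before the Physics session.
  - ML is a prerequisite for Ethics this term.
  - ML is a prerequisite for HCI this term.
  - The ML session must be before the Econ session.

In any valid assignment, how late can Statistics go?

period 6

Precedence pushes Statistics to at least period 3; downstream work caps Statistics at period 6.
Statistics at period 6 is achievable: Econ -> period 4; Ethics -> period 7; HCI -> period 5; Physics -> period 3; Statistics -> period 6; ML -> period 1; Chem -> period 2.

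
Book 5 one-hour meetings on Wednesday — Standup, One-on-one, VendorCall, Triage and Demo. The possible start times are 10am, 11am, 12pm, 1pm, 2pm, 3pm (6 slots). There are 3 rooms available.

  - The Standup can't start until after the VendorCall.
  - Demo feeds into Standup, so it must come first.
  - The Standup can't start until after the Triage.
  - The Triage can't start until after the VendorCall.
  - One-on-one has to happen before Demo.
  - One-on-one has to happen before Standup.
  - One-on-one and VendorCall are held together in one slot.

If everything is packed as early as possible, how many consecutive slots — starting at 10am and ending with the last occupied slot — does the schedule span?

3

The precedence chain requires at least 3 distinct slots.
With at most 3 per slot and 5 meetings, at least 2 slots are needed.
3 works (last occupied slot: 12pm): for example Standup in 12pm; VendorCall in 10am; One-on-one in 10am; Triage in 11am; Demo in 11am.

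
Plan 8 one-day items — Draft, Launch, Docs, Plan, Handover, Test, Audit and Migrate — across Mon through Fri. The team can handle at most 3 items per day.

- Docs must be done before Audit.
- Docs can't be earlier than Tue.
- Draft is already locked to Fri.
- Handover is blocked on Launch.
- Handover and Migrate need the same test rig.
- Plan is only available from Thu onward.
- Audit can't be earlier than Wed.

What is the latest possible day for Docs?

Thu

Docs is available from Tue; downstream work caps Docs at Thu.
Docs at Thu is achievable: Migrate=Mon, Plan=Thu, Docs=Thu, Launch=Mon, Audit=Fri, Handover=Tue, Draft=Fri, Test=Mon.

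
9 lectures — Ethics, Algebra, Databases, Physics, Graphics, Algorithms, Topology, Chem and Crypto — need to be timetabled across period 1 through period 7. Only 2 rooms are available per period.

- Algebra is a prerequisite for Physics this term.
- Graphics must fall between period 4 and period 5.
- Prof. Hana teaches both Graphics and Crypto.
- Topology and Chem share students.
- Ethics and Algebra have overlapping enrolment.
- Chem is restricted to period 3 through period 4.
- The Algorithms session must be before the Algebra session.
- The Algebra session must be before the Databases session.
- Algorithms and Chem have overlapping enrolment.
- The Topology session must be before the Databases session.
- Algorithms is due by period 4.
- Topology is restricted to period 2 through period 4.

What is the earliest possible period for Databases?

period 3

Precedence pushes Databases to at least period 3.
Databases at period 3 is achievable: Chem -> period 3; Ethics -> period 1; Algebra -> period 2; Algorithms -> period 1; Graphics -> period 4; Physics -> period 4; Topology -> period 2; Databases -> period 3; Crypto -> period 5.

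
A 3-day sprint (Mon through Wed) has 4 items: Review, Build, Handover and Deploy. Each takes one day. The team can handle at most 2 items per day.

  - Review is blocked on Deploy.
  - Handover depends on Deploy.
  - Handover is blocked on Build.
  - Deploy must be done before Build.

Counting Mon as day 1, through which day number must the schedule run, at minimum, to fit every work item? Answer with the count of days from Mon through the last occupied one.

The precedence chain requires at least 3 distinct days.
With at most 2 per day and 4 work items, at least 2 days are needed.
3 works (last occupied day: Wed): for example Build in Tue, Handover in Wed, Review in Tue, Deploy in Mon.

3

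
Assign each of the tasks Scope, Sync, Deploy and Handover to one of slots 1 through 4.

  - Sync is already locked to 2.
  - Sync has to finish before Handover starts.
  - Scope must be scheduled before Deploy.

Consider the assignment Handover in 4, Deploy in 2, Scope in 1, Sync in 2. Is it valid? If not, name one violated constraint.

Sync has to finish before Handover starts — holds.
Scope must be scheduled before Deploy — holds.
Sync is already locked to 2 — holds.

Yes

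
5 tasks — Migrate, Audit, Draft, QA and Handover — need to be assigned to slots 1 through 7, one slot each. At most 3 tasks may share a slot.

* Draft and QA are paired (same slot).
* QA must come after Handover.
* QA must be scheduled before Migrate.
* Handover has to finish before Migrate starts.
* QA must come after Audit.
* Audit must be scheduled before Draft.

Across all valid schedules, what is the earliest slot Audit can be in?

Downstream work caps Audit at 5.
Audit at 1 is achievable: Audit in 1, Migrate in 3, Draft in 2, Handover in 1, QA in 2.

1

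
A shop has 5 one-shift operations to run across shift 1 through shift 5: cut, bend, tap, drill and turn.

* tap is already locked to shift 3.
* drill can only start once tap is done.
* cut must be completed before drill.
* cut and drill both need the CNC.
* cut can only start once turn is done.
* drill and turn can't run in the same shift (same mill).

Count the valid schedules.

45

Splitting on cut: it can be shift 2 (10), shift 3 (20), shift 4 (15). Listing each branch's schedules as (bend, tap, drill, turn) by shift number:
cut=shift 2: (1,3,4,1) (1,3,5,1) (2,3,4,1) (2,3,5,1) (3,3,4,1) (3,3,5,1) (4,3,4,1) (4,3,5,1) (5,3,4,1) (5,3,5,1) — 10.
cut=shift 3: (1,3,4,1) (1,3,4,2) (1,3,5,1) (1,3,5,2) (2,3,4,1) (2,3,4,2) (2,3,5,1) (2,3,5,2) (3,3,4,1) (3,3,4,2) (3,3,5,1) (3,3,5,2) (4,3,4,1) (4,3,4,2) (4,3,5,1) (4,3,5,2) (5,3,4,1) (5,3,4,2) (5,3,5,1) (5,3,5,2) — 20.
cut=shift 4: (1,3,5,1) (1,3,5,2) (1,3,5,3) (2,3,5,1) (2,3,5,2) (2,3,5,3) (3,3,5,1) (3,3,5,2) (3,3,5,3) (4,3,5,1) (4,3,5,2) (4,3,5,3) (5,3,5,1) (5,3,5,2) (5,3,5,3) — 15.
Summing: 10 + 20 + 15 = 45.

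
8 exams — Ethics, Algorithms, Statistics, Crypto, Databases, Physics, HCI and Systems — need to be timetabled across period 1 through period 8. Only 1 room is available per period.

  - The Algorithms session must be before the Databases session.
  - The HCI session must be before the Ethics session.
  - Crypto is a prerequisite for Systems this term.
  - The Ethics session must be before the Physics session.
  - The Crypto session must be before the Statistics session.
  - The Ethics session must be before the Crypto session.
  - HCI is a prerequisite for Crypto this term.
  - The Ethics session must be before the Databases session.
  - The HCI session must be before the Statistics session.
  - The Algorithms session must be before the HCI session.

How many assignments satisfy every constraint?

Splitting on Statistics: it can be period 5 (6), period 6 (10), period 7 (12), period 8 (12). Listing each branch's schedules as (Ethics, Algorithms, Crypto, Databases, Physics, HCI, Systems) by period number:
Statistics=period 5: (3,1,4,6,7,2,8) (3,1,4,6,8,2,7) (3,1,4,7,6,2,8) (3,1,4,7,8,2,6) (3,1,4,8,6,2,7) (3,1,4,8,7,2,6) — 6.
Statistics=period 6: (3,1,4,5,7,2,8) (3,1,4,5,8,2,7) (3,1,4,7,5,2,8) (3,1,4,7,8,2,5) (3,1,4,8,5,2,7) (3,1,4,8,7,2,5) (3,1,5,4,7,2,8) (3,1,5,4,8,2,7) (3,1,5,7,4,2,8) (3,1,5,8,4,2,7) — 10.
Statistics=period 7: (3,1,4,5,6,2,8) (3,1,4,5,8,2,6) (3,1,4,6,5,2,8) (3,1,4,6,8,2,5) (3,1,4,8,5,2,6) (3,1,4,8,6,2,5) (3,1,5,4,6,2,8) (3,1,5,4,8,2,6) (3,1,5,6,4,2,8) (3,1,5,8,4,2,6) (3,1,6,4,5,2,8) (3,1,6,5,4,2,8) — 12.
Statistics=period 8: (3,1,4,5,6,2,7) (3,1,4,5,7,2,6) (3,1,4,6,5,2,7) (3,1,4,6,7,2,5) (3,1,4,7,5,2,6) (3,1,4,7,6,2,5) (3,1,5,4,6,2,7) (3,1,5,4,7,2,6) (3,1,5,6,4,2,7) (3,1,5,7,4,2,6) (3,1,6,4,5,2,7) (3,1,6,5,4,2,7) — 12.
Summing: 6 + 10 + 12 + 12 = 40.

40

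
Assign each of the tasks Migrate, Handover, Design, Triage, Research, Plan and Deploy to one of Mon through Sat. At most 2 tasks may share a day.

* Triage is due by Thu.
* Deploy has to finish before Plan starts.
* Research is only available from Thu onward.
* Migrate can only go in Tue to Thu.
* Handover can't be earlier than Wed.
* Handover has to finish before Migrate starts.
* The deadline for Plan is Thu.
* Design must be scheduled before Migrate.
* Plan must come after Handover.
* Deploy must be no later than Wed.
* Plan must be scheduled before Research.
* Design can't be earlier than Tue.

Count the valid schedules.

22

Splitting on Design: it can be Tue (14), Wed (8). Listing each branch's schedules as (Migrate, Handover, Triage, Research, Plan, Deploy):
Design=Tue: (Thu,Wed,Mon,Fri,Thu,Mon) (Thu,Wed,Mon,Fri,Thu,Tue) (Thu,Wed,Mon,Fri,Thu,Wed) (Thu,Wed,Mon,Sat,Thu,Mon) (Thu,Wed,Mon,Sat,Thu,Tue) (Thu,Wed,Mon,Sat,Thu,Wed) (Thu,Wed,Tue,Fri,Thu,Mon) (Thu,Wed,Tue,Fri,Thu,Wed) (Thu,Wed,Tue,Sat,Thu,Mon) (Thu,Wed,Tue,Sat,Thu,Wed) (Thu,Wed,Wed,Fri,Thu,Mon) (Thu,Wed,Wed,Fri,Thu,Tue) (Thu,Wed,Wed,Sat,Thu,Mon) (Thu,Wed,Wed,Sat,Thu,Tue) — 14.
Design=Wed: (Thu,Wed,Mon,Fri,Thu,Mon) (Thu,Wed,Mon,Fri,Thu,Tue) (Thu,Wed,Mon,Sat,Thu,Mon) (Thu,Wed,Mon,Sat,Thu,Tue) (Thu,Wed,Tue,Fri,Thu,Mon) (Thu,Wed,Tue,Fri,Thu,Tue) (Thu,Wed,Tue,Sat,Thu,Mon) (Thu,Wed,Tue,Sat,Thu,Tue) — 8.
Summing: 14 + 8 = 22.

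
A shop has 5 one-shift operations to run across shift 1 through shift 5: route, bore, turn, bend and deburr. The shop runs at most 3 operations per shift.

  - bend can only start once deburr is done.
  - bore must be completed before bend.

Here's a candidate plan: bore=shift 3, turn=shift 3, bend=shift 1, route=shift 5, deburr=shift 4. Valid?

bore must be completed before bend — violated.
bend can only start once deburr is done — violated.
The shop runs at most 3 operations per shift — holds.

No — it violates: bend can only start once deburr is done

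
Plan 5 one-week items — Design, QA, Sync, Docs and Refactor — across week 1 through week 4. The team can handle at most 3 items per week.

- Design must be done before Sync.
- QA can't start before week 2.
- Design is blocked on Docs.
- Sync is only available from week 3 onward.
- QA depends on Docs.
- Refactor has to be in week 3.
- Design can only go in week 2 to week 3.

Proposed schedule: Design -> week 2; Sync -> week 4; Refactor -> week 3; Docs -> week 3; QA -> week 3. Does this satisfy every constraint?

No — it violates: Design is blocked on Docs

Refactor has to be in week 3 — holds.
Sync is only available from week 3 onward — holds.
Design is blocked on Docs — violated.
Design can only go in week 2 to week 3 — holds.
QA can't start before week 2 — holds.
The team can handle at most 3 items per week — holds.
QA depends on Docs — violated.
Design must be done before Sync — holds.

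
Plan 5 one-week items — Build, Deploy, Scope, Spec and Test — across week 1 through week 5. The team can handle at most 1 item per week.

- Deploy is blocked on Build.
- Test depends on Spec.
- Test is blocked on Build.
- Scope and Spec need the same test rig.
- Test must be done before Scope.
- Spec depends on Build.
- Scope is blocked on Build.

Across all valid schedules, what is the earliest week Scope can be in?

week 4

Precedence pushes Scope to at least week 4.
Scope at week 4 is achievable: Spec=week 2; Test=week 3; Build=week 1; Scope=week 4; Deploy=week 5.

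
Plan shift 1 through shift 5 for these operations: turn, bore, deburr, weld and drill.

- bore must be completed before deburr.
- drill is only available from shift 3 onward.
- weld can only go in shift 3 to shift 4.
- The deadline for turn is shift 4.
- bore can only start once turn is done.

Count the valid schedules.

60

Splitting on turn: it can be shift 1 (36), shift 2 (18), shift 3 (6). Listing each branch's schedules as (bore, deburr, weld, drill) by shift number:
turn=shift 1: (2,3,3,3) (2,3,3,4) (2,3,3,5) (2,3,4,3) (2,3,4,4) (2,3,4,5) (2,4,3,3) (2,4,3,4) (2,4,3,5) (2,4,4,3) (2,4,4,4) (2,4,4,5) (2,5,3,3) (2,5,3,4) (2,5,3,5) (2,5,4,3) (2,5,4,4) (2,5,4,5) (3,4,3,3) (3,4,3,4) (3,4,3,5) (3,4,4,3) (3,4,4,4) (3,4,4,5) (3,5,3,3) (3,5,3,4) (3,5,3,5) (3,5,4,3) (3,5,4,4) (3,5,4,5) (4,5,3,3) (4,5,3,4) (4,5,3,5) (4,5,4,3) (4,5,4,4) (4,5,4,5) — 36.
turn=shift 2: (3,4,3,3) (3,4,3,4) (3,4,3,5) (3,4,4,3) (3,4,4,4) (3,4,4,5) (3,5,3,3) (3,5,3,4) (3,5,3,5) (3,5,4,3) (3,5,4,4) (3,5,4,5) (4,5,3,3) (4,5,3,4) (4,5,3,5) (4,5,4,3) (4,5,4,4) (4,5,4,5) — 18.
turn=shift 3: (4,5,3,3) (4,5,3,4) (4,5,3,5) (4,5,4,3) (4,5,4,4) (4,5,4,5) — 6.
Summing: 36 + 18 + 6 = 60.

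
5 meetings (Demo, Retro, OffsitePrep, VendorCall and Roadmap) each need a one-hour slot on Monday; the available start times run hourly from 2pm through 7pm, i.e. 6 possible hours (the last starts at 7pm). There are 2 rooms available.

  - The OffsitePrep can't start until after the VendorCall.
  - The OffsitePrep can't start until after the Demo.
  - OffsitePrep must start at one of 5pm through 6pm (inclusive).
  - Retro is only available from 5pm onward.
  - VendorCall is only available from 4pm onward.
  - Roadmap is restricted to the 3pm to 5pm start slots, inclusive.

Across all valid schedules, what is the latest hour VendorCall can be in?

5pm

VendorCall is available from 4pm; downstream work caps VendorCall at 5pm.
VendorCall at 5pm is achievable: OffsitePrep -> 6pm, VendorCall -> 5pm, Demo -> 2pm, Roadmap -> 3pm, Retro -> 5pm.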